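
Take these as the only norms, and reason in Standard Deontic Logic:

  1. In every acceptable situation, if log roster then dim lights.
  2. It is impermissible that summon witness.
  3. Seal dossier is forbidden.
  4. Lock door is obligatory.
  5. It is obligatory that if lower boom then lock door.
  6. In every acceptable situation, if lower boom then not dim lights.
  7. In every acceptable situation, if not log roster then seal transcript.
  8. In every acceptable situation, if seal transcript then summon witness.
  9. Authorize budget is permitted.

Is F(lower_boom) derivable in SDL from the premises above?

Yes

Premise 2, F(summon_witness), is equivalent to O(¬summon_witness).
The contrapositive of premise 8 (O(seal_transcript → summon_witness)) is O(¬summon_witness → ¬seal_transcript), and O(¬summon_witness) is already established, so O(¬seal_transcript).
The contrapositive of premise 7 (O(¬log_roster → seal_transcript)) is O(¬seal_transcript → log_roster), and O(¬seal_transcript) is already established, so O(log_roster).
From O(log_roster) and premise 1, O(log_roster → dim_lights), we obtain O(dim_lights).
Premise 6, O(lower_boom → ¬dim_lights), contraposes to O(dim_lights → ¬lower_boom); with O(dim_lights) we get O(¬lower_boom).
Premises 3, 4, 5, 9 do not contribute to this derivation.
So O(¬lower_boom) holds, i.e. F(lower_boom). The claim follows.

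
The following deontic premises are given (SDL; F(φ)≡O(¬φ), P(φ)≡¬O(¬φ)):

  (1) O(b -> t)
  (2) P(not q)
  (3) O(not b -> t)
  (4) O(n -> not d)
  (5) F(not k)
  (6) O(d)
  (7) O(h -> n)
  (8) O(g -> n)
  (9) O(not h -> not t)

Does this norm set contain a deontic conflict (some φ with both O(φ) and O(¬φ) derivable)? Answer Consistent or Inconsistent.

Premises 1 and 3 are O(b -> t) and O(not b -> t); every ideal world satisfies b or not b, so in either case t holds — hence O(t).
Premise 9 is O(not h -> not t); contrapositively O(t -> h). Since O(t) holds, K gives O(h).
From O(h) and premise 7, O(h -> n), we obtain O(n).
From O(n) and premise 4, O(n -> not d), we obtain O(not d).
However, premise 6 gives O(d).
We now have both O(not d) and O(d) — d is simultaneously obligatory and forbidden, violating the D-axiom.

Inconsistent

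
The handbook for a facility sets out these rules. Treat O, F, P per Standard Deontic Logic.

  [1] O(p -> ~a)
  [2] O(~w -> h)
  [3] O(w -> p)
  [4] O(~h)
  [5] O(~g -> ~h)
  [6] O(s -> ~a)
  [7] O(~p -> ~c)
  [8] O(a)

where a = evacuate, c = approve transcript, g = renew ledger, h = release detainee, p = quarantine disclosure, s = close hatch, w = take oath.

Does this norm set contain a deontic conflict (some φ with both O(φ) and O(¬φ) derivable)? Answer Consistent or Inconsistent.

From premise 4 we have O(~h).
Premise 2, O(~w -> h), contraposes to O(~h -> w); with O(~h) we get O(w).
Premise 3 is O(w -> p); since O(w), deontic closure gives O(p).
With premise 1, O(p -> ~a), the K-axiom yields O(~a).
But premise 8 directly asserts O(a).
We now have both O(~a) and O(a) — a is simultaneously obligatory and forbidden, violating the D-axiom.

Inconsistent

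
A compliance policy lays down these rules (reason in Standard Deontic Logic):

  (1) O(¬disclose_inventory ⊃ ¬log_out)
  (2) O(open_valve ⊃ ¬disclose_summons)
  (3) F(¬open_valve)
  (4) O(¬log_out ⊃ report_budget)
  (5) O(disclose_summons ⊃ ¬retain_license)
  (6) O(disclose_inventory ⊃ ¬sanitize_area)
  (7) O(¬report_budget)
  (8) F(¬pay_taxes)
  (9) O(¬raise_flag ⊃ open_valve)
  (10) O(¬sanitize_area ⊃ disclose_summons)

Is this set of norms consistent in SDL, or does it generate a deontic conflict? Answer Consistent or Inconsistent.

Inconsistent

Premise 3, F(¬open_valve), is equivalent to O(open_valve).
Premise 2 is O(open_valve ⊃ ¬disclose_summons); since O(open_valve), deontic closure gives O(¬disclose_summons).
Premise 10 is O(¬sanitize_area ⊃ disclose_summons); contrapositively O(¬disclose_summons ⊃ sanitize_area). Since O(¬disclose_summons) holds, K gives O(sanitize_area).
Premise 6 is O(disclose_inventory ⊃ ¬sanitize_area); contrapositively O(sanitize_area ⊃ ¬disclose_inventory). Since O(sanitize_area) holds, K gives O(¬disclose_inventory).
From O(¬disclose_inventory) and premise 1, O(¬disclose_inventory ⊃ ¬log_out), we obtain O(¬log_out).
Premise 4 is O(¬log_out ⊃ report_budget); since O(¬log_out), deontic closure gives O(report_budget).
However, premise 7 gives O(¬report_budget).
We now have both O(report_budget) and O(¬report_budget) — report_budget is simultaneously obligatory and forbidden, violating the D-axiom.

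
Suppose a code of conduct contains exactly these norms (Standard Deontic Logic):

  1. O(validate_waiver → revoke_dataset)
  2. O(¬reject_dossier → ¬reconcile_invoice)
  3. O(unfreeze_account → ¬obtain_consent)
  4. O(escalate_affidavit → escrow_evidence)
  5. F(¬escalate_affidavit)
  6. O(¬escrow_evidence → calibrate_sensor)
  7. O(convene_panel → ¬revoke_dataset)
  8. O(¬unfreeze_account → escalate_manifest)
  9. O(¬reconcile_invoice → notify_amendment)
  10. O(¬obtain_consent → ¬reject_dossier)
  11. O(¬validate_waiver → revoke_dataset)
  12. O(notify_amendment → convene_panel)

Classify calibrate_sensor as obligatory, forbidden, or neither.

Neither

Premise 6 is O(¬escrow_evidence → calibrate_sensor), but O(¬escrow_evidence) is not derivable from the premises, so it does not yield O(calibrate_sensor).
No premise or chain of K-axiom applications forces O(calibrate_sensor), and none forces O(¬calibrate_sensor). So calibrate_sensor is neither obligatory nor forbidden under these norms.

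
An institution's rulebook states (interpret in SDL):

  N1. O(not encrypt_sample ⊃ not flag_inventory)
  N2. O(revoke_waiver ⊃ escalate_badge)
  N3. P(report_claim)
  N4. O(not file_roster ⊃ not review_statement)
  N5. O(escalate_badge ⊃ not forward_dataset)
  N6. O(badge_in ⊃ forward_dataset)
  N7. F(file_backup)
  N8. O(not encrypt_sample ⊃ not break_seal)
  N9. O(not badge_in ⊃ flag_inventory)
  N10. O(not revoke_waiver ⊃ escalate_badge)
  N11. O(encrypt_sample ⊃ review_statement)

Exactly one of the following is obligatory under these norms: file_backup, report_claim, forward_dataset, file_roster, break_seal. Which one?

file_roster

Premises 2 and 10 are O(revoke_waiver ⊃ escalate_badge) and O(not revoke_waiver ⊃ escalate_badge); every ideal world satisfies revoke_waiver or not revoke_waiver, so in either case escalate_badge holds — hence O(escalate_badge).
With premise 5, O(escalate_badge ⊃ not forward_dataset), the K-axiom yields O(not forward_dataset).
Premise 6 is O(badge_in ⊃ forward_dataset); contrapositively O(not forward_dataset ⊃ not badge_in). Since O(not forward_dataset) holds, K gives O(not badge_in).
Applying K to premise 9 (O(not badge_in ⊃ flag_inventory)) and O(not badge_in) yields O(flag_inventory).
The contrapositive of premise 1 (O(not encrypt_sample ⊃ not flag_inventory)) is O(flag_inventory ⊃ encrypt_sample), and O(flag_inventory) is already established, so O(encrypt_sample).
From O(encrypt_sample) and premise 11, O(encrypt_sample ⊃ review_statement), we obtain O(review_statement).
Premise 4 is O(not file_roster ⊃ not review_statement); contrapositively O(review_statement ⊃ file_roster). Since O(review_statement) holds, K gives O(file_roster).
So O(file_roster) holds — file_roster is obligatory. None of the other listed options is made obligatory by any chain of premises.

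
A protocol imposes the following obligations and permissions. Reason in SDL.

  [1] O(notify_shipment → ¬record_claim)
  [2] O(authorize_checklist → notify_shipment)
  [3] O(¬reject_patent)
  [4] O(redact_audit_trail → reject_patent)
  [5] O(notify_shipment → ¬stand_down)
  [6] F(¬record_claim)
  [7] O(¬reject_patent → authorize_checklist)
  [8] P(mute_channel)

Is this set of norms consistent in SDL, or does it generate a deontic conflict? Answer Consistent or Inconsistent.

Premise 6, F(¬record_claim), is equivalent to O(record_claim).
Premise 1 is O(notify_shipment → ¬record_claim); contrapositively O(record_claim → ¬notify_shipment). Since O(record_claim) holds, K gives O(¬notify_shipment).
Premise 2 is O(authorize_checklist → notify_shipment); contrapositively O(¬notify_shipment → ¬authorize_checklist). Since O(¬notify_shipment) holds, K gives O(¬authorize_checklist).
Premise 7, O(¬reject_patent → authorize_checklist), contraposes to O(¬authorize_checklist → reject_patent); with O(¬authorize_checklist) we get O(reject_patent).
But premise 3 directly asserts O(¬reject_patent).
We now have both O(reject_patent) and O(¬reject_patent) — reject_patent is simultaneously obligatory and forbidden, violating the D-axiom.

Inconsistent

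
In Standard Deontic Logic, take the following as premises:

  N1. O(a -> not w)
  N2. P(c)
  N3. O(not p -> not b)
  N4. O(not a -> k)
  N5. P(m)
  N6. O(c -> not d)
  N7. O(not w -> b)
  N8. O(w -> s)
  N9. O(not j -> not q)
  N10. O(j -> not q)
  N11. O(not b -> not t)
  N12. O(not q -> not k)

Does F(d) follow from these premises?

Premise 6 is O(c -> not d), but O(c) is not derivable from the premises (the permission P(c) asserts only not O(not c), not O(c)), so it does not yield O(not d).
No other premise forces O(not d). An ideal world satisfying every premise can still have d true, so F(d) is not derivable.

No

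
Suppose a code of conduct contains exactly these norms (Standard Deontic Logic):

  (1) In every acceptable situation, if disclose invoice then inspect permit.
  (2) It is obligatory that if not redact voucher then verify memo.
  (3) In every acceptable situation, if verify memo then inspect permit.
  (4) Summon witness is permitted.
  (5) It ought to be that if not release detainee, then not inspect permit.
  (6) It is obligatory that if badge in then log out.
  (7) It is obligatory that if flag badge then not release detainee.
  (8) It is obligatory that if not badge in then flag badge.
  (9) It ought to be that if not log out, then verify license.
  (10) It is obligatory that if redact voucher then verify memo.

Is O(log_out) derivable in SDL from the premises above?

Premises 10 and 2 cover both cases: O(redact_voucher → verify_memo) and O(¬redact_voucher → verify_memo). Since redact_voucher ∨ ¬redact_voucher is a tautology, O(verify_memo) follows.
Premise 3 is O(verify_memo → inspect_permit); since O(verify_memo), deontic closure gives O(inspect_permit).
Premise 5, O(¬release_detainee → ¬inspect_permit), contraposes to O(inspect_permit → release_detainee); with O(inspect_permit) we get O(release_detainee).
Premise 7 is O(flag_badge → ¬release_detainee); contrapositively O(release_detainee → ¬flag_badge). Since O(release_detainee) holds, K gives O(¬flag_badge).
Premise 8 is O(¬badge_in → flag_badge); contrapositively O(¬flag_badge → badge_in). Since O(¬flag_badge) holds, K gives O(badge_in).
Applying K to premise 6 (O(badge_in → log_out)) and O(badge_in) yields O(log_out).
Premises 1, 4, 9 do not contribute to this derivation.
So O(log_out) follows.

Yes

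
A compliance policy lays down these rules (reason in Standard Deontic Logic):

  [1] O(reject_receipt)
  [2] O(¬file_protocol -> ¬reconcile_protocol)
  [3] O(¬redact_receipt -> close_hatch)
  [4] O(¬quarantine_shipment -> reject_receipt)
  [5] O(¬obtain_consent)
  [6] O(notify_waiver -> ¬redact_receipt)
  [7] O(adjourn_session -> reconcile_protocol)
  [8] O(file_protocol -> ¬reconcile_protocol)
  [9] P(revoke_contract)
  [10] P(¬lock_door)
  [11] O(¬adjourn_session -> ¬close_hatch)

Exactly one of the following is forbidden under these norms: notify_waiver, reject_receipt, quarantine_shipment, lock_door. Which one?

notify_waiver

Premises 2 and 8 cover both cases: O(¬file_protocol -> ¬reconcile_protocol) and O(file_protocol -> ¬reconcile_protocol). Since ¬file_protocol ∨ file_protocol is a tautology, O(¬reconcile_protocol) follows.
The contrapositive of premise 7 (O(adjourn_session -> reconcile_protocol)) is O(¬reconcile_protocol -> ¬adjourn_session), and O(¬reconcile_protocol) is already established, so O(¬adjourn_session).
From O(¬adjourn_session) and premise 11, O(¬adjourn_session -> ¬close_hatch), we obtain O(¬close_hatch).
The contrapositive of premise 3 (O(¬redact_receipt -> close_hatch)) is O(¬close_hatch -> redact_receipt), and O(¬close_hatch) is already established, so O(redact_receipt).
Premise 6, O(notify_waiver -> ¬redact_receipt), contraposes to O(redact_receipt -> ¬notify_waiver); with O(redact_receipt) we get O(¬notify_waiver).
So O(¬notify_waiver) holds, i.e. notify_waiver is forbidden. None of the other listed options is forbidden under the premises.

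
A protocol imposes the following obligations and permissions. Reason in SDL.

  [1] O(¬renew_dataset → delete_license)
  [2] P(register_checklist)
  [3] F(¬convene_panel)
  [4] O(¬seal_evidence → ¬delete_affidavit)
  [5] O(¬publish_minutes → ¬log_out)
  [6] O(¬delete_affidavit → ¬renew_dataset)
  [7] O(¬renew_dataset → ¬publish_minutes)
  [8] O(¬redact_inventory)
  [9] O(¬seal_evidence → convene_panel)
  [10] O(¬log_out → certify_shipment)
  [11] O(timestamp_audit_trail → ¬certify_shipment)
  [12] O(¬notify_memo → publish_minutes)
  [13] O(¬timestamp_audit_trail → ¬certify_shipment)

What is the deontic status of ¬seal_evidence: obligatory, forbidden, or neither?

Forbidden

Premises 13 and 11 cover both cases: O(¬timestamp_audit_trail → ¬certify_shipment) and O(timestamp_audit_trail → ¬certify_shipment). Since ¬timestamp_audit_trail ∨ timestamp_audit_trail is a tautology, O(¬certify_shipment) follows.
Premise 10, O(¬log_out → certify_shipment), contraposes to O(¬certify_shipment → log_out); with O(¬certify_shipment) we get O(log_out).
Premise 5 is O(¬publish_minutes → ¬log_out); contrapositively O(log_out → publish_minutes). Since O(log_out) holds, K gives O(publish_minutes).
Premise 7, O(¬renew_dataset → ¬publish_minutes), contraposes to O(publish_minutes → renew_dataset); with O(publish_minutes) we get O(renew_dataset).
Premise 6, O(¬delete_affidavit → ¬renew_dataset), contraposes to O(renew_dataset → delete_affidavit); with O(renew_dataset) we get O(delete_affidavit).
The contrapositive of premise 4 (O(¬seal_evidence → ¬delete_affidavit)) is O(delete_affidavit → seal_evidence), and O(delete_affidavit) is already established, so O(seal_evidence).
Premises 1, 2, 3, 8, 9, 12 do not contribute to this derivation.
Thus O(seal_evidence), which is F(¬seal_evidence): ¬seal_evidence is forbidden.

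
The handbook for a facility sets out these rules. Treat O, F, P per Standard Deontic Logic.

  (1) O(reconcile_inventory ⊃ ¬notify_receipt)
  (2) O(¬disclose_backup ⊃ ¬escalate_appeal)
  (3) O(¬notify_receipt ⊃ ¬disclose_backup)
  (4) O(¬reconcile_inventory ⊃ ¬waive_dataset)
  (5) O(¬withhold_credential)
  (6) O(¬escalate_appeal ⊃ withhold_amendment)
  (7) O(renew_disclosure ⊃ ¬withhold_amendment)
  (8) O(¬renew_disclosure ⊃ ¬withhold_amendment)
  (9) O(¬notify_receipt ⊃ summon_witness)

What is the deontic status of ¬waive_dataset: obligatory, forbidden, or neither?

Premises 8 and 7 are O(¬renew_disclosure ⊃ ¬withhold_amendment) and O(renew_disclosure ⊃ ¬withhold_amendment); every ideal world satisfies ¬renew_disclosure or renew_disclosure, so in either case ¬withhold_amendment holds — hence O(¬withhold_amendment).
The contrapositive of premise 6 (O(¬escalate_appeal ⊃ withhold_amendment)) is O(¬withhold_amendment ⊃ escalate_appeal), and O(¬withhold_amendment) is already established, so O(escalate_appeal).
Premise 2, O(¬disclose_backup ⊃ ¬escalate_appeal), contraposes to O(escalate_appeal ⊃ disclose_backup); with O(escalate_appeal) we get O(disclose_backup).
Premise 3 is O(¬notify_receipt ⊃ ¬disclose_backup); contrapositively O(disclose_backup ⊃ notify_receipt). Since O(disclose_backup) holds, K gives O(notify_receipt).
Premise 1, O(reconcile_inventory ⊃ ¬notify_receipt), contraposes to O(notify_receipt ⊃ ¬reconcile_inventory); with O(notify_receipt) we get O(¬reconcile_inventory).
With premise 4, O(¬reconcile_inventory ⊃ ¬waive_dataset), the K-axiom yields O(¬waive_dataset).
Premises 5, 9 do not contribute to this derivation.
Hence ¬waive_dataset is obligatory.

Obligatory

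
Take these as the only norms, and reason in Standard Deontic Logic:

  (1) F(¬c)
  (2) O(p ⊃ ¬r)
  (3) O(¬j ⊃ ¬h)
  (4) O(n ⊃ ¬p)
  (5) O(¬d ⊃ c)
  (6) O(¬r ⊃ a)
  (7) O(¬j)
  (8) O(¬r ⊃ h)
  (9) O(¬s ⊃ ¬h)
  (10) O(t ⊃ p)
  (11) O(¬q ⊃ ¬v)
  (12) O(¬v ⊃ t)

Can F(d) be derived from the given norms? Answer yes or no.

No

Premise 5 is O(¬d ⊃ c); even if O(c) held, inferring O(¬d) would be affirming the consequent — invalid.
No other premise forces O(¬d). An ideal world satisfying every premise can still have d true, so F(d) is not derivable.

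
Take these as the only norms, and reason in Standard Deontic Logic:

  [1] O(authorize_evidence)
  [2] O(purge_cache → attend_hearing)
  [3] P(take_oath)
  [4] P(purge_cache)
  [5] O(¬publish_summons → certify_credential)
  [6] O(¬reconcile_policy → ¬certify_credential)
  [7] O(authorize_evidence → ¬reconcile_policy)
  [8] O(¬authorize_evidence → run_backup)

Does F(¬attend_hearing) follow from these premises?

Premise 2 is O(purge_cache → attend_hearing), but O(purge_cache) is not derivable from the premises (the permission P(purge_cache) asserts only ¬O(¬purge_cache), not O(purge_cache)), so it does not yield O(attend_hearing).
No other premise forces O(attend_hearing). An ideal world satisfying every premise can still have ¬attend_hearing true, so F(¬attend_hearing) is not derivable.

No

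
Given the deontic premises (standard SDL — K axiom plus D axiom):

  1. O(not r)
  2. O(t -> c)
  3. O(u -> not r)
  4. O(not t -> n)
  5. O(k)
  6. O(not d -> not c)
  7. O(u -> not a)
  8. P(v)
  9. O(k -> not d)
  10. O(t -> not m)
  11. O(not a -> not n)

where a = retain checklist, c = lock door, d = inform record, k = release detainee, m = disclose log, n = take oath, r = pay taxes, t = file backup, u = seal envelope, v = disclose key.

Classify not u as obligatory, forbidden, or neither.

Obligatory

Premise 5 gives O(k).
Premise 9 is O(k -> not d); since O(k), deontic closure gives O(not d).
Applying K to premise 6 (O(not d -> not c)) and O(not d) yields O(not c).
Premise 2, O(t -> c), contraposes to O(not c -> not t); with O(not c) we get O(not t).
With premise 4, O(not t -> n), the K-axiom yields O(n).
The contrapositive of premise 11 (O(not a -> not n)) is O(n -> a), and O(n) is already established, so O(a).
Premise 7 is O(u -> not a); contrapositively O(a -> not u). Since O(a) holds, K gives O(not u).
Premises 1, 3, 8, 10 do not contribute to this derivation.
Hence not u is obligatory.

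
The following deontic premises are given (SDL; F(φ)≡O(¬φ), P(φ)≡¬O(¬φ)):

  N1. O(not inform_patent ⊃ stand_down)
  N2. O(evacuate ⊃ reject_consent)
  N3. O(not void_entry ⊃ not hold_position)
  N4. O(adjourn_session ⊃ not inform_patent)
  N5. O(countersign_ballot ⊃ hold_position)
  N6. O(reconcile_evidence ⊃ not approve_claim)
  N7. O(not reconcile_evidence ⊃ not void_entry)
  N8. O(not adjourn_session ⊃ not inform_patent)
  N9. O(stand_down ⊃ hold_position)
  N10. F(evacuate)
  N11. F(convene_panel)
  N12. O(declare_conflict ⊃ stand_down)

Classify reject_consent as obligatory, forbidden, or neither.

Premise 2 is O(evacuate ⊃ reject_consent), but O(evacuate) is not derivable from the premises, so it does not yield O(reject_consent).
No premise or chain of K-axiom applications forces O(reject_consent), and none forces O(not reject_consent). So reject_consent is neither obligatory nor forbidden under these norms.

Neither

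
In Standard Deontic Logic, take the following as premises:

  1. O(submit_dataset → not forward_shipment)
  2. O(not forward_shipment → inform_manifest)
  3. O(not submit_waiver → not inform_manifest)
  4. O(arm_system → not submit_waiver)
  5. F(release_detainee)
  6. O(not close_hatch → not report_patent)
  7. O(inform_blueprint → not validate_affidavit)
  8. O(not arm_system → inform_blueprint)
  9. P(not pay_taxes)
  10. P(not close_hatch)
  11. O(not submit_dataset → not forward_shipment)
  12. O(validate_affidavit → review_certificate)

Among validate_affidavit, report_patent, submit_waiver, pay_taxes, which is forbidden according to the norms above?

validate_affidavit

By case analysis on not submit_dataset: premise 11 gives O(not submit_dataset → not forward_shipment) and premise 1 gives O(submit_dataset → not forward_shipment), so O(not forward_shipment) either way.
From O(not forward_shipment) and premise 2, O(not forward_shipment → inform_manifest), we obtain O(inform_manifest).
Premise 3, O(not submit_waiver → not inform_manifest), contraposes to O(inform_manifest → submit_waiver); with O(inform_manifest) we get O(submit_waiver).
Premise 4, O(arm_system → not submit_waiver), contraposes to O(submit_waiver → not arm_system); with O(submit_waiver) we get O(not arm_system).
Premise 8 is O(not arm_system → inform_blueprint); since O(not arm_system), deontic closure gives O(inform_blueprint).
Premise 7 is O(inform_blueprint → not validate_affidavit); since O(inform_blueprint), deontic closure gives O(not validate_affidavit).
So O(not validate_affidavit) holds, i.e. validate_affidavit is forbidden. None of the other listed options is forbidden under the premises.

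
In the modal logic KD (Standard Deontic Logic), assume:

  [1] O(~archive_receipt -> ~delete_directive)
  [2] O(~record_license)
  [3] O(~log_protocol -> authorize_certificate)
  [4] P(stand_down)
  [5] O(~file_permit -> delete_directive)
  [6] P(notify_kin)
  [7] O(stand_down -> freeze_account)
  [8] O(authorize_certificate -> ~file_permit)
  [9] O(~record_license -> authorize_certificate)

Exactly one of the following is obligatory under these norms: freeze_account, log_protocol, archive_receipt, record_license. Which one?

Premise 2 states O(~record_license) outright.
Premise 9 is O(~record_license -> authorize_certificate); since O(~record_license), deontic closure gives O(authorize_certificate).
From O(authorize_certificate) and premise 8, O(authorize_certificate -> ~file_permit), we obtain O(~file_permit).
Applying K to premise 5 (O(~file_permit -> delete_directive)) and O(~file_permit) yields O(delete_directive).
Premise 1, O(~archive_receipt -> ~delete_directive), contraposes to O(delete_directive -> archive_receipt); with O(delete_directive) we get O(archive_receipt).
So O(archive_receipt) holds — archive_receipt is obligatory. None of the other listed options is made obligatory by any chain of premises.

archive_receipt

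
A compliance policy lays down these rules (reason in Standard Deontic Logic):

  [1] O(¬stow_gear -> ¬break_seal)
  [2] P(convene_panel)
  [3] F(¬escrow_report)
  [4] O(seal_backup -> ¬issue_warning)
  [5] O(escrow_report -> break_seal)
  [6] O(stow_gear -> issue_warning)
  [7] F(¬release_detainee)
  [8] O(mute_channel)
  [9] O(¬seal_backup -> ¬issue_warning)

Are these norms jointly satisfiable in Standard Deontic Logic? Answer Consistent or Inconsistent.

Premises 4 and 9 are O(seal_backup -> ¬issue_warning) and O(¬seal_backup -> ¬issue_warning); every ideal world satisfies seal_backup or ¬seal_backup, so in either case ¬issue_warning holds — hence O(¬issue_warning).
Premise 6, O(stow_gear -> issue_warning), contraposes to O(¬issue_warning -> ¬stow_gear); with O(¬issue_warning) we get O(¬stow_gear).
From O(¬stow_gear) and premise 1, O(¬stow_gear -> ¬break_seal), we obtain O(¬break_seal).
Premise 5, O(escrow_report -> break_seal), contraposes to O(¬break_seal -> ¬escrow_report); with O(¬break_seal) we get O(¬escrow_report).
But premise 3, F(¬escrow_report), means O(escrow_report).
We now have both O(¬escrow_report) and O(escrow_report) — escrow_report is simultaneously obligatory and forbidden, violating the D-axiom.

Inconsistent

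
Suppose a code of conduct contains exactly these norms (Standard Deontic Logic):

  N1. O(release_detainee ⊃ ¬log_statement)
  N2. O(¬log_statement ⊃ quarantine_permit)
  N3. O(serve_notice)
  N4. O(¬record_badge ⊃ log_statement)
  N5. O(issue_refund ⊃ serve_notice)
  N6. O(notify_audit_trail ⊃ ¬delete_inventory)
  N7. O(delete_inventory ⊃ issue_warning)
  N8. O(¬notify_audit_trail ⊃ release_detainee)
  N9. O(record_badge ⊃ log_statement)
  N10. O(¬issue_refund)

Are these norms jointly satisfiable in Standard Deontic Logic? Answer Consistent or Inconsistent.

Premise 5 is O(issue_refund ⊃ serve_notice); even if O(serve_notice) held, inferring O(issue_refund) would be affirming the consequent — invalid.
So O(issue_refund) is not derivable, and the apparent clash with O(¬issue_refund) does not arise.
A world satisfying every obligation exists (e.g. delete_inventory=false, issue_refund=false, issue_warning=false, log_statement=true, notify_audit_trail=true, quarantine_permit=false, record_badge=false, release_detainee=false, serve_notice=true); no atom is both obligatory and forbidden, so the set is consistent.

Consistent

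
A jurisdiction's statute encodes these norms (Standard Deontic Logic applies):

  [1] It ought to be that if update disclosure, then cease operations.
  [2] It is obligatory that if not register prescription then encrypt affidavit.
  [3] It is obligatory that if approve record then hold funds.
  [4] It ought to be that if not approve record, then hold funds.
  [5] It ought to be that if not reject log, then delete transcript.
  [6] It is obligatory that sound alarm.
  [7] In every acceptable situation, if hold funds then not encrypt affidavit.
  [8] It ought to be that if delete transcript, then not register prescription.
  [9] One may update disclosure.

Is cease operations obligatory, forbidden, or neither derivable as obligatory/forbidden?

Premise 1 is O(update_disclosure → cease_operations), but O(update_disclosure) is not derivable from the premises (the permission P(update_disclosure) asserts only ¬O(¬update_disclosure), not O(update_disclosure)), so it does not yield O(cease_operations).
No premise or chain of K-axiom applications forces O(cease_operations), and none forces O(¬cease_operations). So cease_operations is neither obligatory nor forbidden under these norms.

Neither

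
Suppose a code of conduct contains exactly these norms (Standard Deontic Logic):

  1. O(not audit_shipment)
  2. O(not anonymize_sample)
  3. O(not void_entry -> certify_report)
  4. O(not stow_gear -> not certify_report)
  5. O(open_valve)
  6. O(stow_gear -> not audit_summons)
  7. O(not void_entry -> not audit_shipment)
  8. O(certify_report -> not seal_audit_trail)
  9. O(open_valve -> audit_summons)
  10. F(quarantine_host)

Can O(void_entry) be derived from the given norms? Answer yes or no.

Premise 5 states O(open_valve) outright.
Applying K to premise 9 (O(open_valve -> audit_summons)) and O(open_valve) yields O(audit_summons).
Premise 6 is O(stow_gear -> not audit_summons); contrapositively O(audit_summons -> not stow_gear). Since O(audit_summons) holds, K gives O(not stow_gear).
Applying K to premise 4 (O(not stow_gear -> not certify_report)) and O(not stow_gear) yields O(not certify_report).
Premise 3, O(not void_entry -> certify_report), contraposes to O(not certify_report -> void_entry); with O(not certify_report) we get O(void_entry).
Premises 1, 2, 7, 8, 10 do not contribute to this derivation.
So O(void_entry) follows.

Yes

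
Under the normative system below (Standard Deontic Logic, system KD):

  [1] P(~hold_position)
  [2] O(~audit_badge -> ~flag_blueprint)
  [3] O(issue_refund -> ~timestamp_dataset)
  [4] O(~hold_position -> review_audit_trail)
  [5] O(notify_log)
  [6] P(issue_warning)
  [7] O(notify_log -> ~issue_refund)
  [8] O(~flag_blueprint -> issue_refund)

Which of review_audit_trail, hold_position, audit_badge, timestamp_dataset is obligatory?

Premise 5 states O(notify_log) outright.
With premise 7, O(notify_log -> ~issue_refund), the K-axiom yields O(~issue_refund).
Premise 8, O(~flag_blueprint -> issue_refund), contraposes to O(~issue_refund -> flag_blueprint); with O(~issue_refund) we get O(flag_blueprint).
Premise 2, O(~audit_badge -> ~flag_blueprint), contraposes to O(flag_blueprint -> audit_badge); with O(flag_blueprint) we get O(audit_badge).
So O(audit_badge) holds — audit_badge is obligatory. None of the other listed options is made obligatory by any chain of premises.

audit_badge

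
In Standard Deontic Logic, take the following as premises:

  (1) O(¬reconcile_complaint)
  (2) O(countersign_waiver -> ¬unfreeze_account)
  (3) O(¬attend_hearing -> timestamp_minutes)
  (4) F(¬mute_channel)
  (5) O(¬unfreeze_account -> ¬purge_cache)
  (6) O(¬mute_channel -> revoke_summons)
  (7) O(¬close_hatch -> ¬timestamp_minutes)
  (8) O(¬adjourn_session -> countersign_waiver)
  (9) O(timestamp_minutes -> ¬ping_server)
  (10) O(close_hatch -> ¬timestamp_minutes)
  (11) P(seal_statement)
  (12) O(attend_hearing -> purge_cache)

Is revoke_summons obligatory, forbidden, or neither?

Premise 6 is O(¬mute_channel -> revoke_summons), but O(¬mute_channel) is not derivable from the premises, so it does not yield O(revoke_summons).
No premise or chain of K-axiom applications forces O(revoke_summons), and none forces O(¬revoke_summons). So revoke_summons is neither obligatory nor forbidden under these norms.

Neither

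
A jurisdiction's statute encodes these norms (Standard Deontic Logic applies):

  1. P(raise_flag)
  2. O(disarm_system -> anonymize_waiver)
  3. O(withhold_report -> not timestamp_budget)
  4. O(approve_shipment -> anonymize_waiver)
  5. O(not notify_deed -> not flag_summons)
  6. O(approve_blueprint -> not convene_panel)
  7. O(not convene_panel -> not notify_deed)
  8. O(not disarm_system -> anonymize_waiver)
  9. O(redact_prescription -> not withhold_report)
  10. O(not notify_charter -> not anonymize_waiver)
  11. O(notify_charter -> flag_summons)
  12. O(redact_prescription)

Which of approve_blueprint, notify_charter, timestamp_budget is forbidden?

approve_blueprint

Premises 8 and 2 are O(not disarm_system -> anonymize_waiver) and O(disarm_system -> anonymize_waiver); every ideal world satisfies not disarm_system or disarm_system, so in either case anonymize_waiver holds — hence O(anonymize_waiver).
The contrapositive of premise 10 (O(not notify_charter -> not anonymize_waiver)) is O(anonymize_waiver -> notify_charter), and O(anonymize_waiver) is already established, so O(notify_charter).
Applying K to premise 11 (O(notify_charter -> flag_summons)) and O(notify_charter) yields O(flag_summons).
Premise 5 is O(not notify_deed -> not flag_summons); contrapositively O(flag_summons -> notify_deed). Since O(flag_summons) holds, K gives O(notify_deed).
Premise 7 is O(not convene_panel -> not notify_deed); contrapositively O(notify_deed -> convene_panel). Since O(notify_deed) holds, K gives O(convene_panel).
The contrapositive of premise 6 (O(approve_blueprint -> not convene_panel)) is O(convene_panel -> not approve_blueprint), and O(convene_panel) is already established, so O(not approve_blueprint).
So O(not approve_blueprint) holds, i.e. approve_blueprint is forbidden. None of the other listed options is forbidden under the premises.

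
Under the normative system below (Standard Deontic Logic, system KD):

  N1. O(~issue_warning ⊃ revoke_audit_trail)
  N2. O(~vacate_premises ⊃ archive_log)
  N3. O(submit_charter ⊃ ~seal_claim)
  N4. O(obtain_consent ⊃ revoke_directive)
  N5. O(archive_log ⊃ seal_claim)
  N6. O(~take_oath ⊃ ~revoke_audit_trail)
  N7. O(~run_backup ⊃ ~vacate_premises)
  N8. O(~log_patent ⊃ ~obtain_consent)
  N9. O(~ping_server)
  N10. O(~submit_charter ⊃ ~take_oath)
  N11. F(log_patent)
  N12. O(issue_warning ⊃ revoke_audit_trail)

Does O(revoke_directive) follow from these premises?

Premise 4 is O(obtain_consent ⊃ revoke_directive), but O(obtain_consent) is not derivable from the premises, so it does not yield O(revoke_directive).
No other premise forces O(revoke_directive). An ideal world satisfying every premise can still have revoke_directive false, so O(revoke_directive) is not derivable.

No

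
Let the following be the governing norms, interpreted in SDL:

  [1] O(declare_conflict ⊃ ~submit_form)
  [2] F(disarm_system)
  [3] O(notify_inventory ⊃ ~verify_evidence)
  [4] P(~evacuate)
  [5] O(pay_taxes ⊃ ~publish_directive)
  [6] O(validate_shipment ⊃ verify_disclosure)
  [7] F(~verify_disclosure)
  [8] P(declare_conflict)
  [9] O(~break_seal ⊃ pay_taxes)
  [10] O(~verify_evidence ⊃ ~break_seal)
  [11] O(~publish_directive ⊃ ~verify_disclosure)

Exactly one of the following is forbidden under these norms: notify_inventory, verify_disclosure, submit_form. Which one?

notify_inventory

F(~verify_disclosure) at premise 7 means O(verify_disclosure).
The contrapositive of premise 11 (O(~publish_directive ⊃ ~verify_disclosure)) is O(verify_disclosure ⊃ publish_directive), and O(verify_disclosure) is already established, so O(publish_directive).
Premise 5 is O(pay_taxes ⊃ ~publish_directive); contrapositively O(publish_directive ⊃ ~pay_taxes). Since O(publish_directive) holds, K gives O(~pay_taxes).
Premise 9, O(~break_seal ⊃ pay_taxes), contraposes to O(~pay_taxes ⊃ break_seal); with O(~pay_taxes) we get O(break_seal).
The contrapositive of premise 10 (O(~verify_evidence ⊃ ~break_seal)) is O(break_seal ⊃ verify_evidence), and O(break_seal) is already established, so O(verify_evidence).
Premise 3 is O(notify_inventory ⊃ ~verify_evidence); contrapositively O(verify_evidence ⊃ ~notify_inventory). Since O(verify_evidence) holds, K gives O(~notify_inventory).
So O(~notify_inventory) holds, i.e. notify_inventory is forbidden. None of the other listed options is forbidden under the premises.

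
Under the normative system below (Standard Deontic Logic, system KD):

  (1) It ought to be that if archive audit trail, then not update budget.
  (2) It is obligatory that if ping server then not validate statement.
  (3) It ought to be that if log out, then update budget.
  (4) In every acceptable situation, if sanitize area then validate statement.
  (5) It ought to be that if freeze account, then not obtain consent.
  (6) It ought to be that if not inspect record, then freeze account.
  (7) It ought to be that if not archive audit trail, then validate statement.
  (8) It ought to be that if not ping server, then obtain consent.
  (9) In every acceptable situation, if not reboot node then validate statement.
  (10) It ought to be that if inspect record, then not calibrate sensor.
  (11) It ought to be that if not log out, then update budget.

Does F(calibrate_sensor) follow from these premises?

Premises 11 and 3 cover both cases: O(¬log_out → update_budget) and O(log_out → update_budget). Since ¬log_out ∨ log_out is a tautology, O(update_budget) follows.
The contrapositive of premise 1 (O(archive_audit_trail → ¬update_budget)) is O(update_budget → ¬archive_audit_trail), and O(update_budget) is already established, so O(¬archive_audit_trail).
Premise 7 is O(¬archive_audit_trail → validate_statement); since O(¬archive_audit_trail), deontic closure gives O(validate_statement).
The contrapositive of premise 2 (O(ping_server → ¬validate_statement)) is O(validate_statement → ¬ping_server), and O(validate_statement) is already established, so O(¬ping_server).
With premise 8, O(¬ping_server → obtain_consent), the K-axiom yields O(obtain_consent).
The contrapositive of premise 5 (O(freeze_account → ¬obtain_consent)) is O(obtain_consent → ¬freeze_account), and O(obtain_consent) is already established, so O(¬freeze_account).
Premise 6 is O(¬inspect_record → freeze_account); contrapositively O(¬freeze_account → inspect_record). Since O(¬freeze_account) holds, K gives O(inspect_record).
Premise 10 is O(inspect_record → ¬calibrate_sensor); since O(inspect_record), deontic closure gives O(¬calibrate_sensor).
Premises 4, 9 do not contribute to this derivation.
So O(¬calibrate_sensor) holds, i.e. F(calibrate_sensor). The claim follows.

Yes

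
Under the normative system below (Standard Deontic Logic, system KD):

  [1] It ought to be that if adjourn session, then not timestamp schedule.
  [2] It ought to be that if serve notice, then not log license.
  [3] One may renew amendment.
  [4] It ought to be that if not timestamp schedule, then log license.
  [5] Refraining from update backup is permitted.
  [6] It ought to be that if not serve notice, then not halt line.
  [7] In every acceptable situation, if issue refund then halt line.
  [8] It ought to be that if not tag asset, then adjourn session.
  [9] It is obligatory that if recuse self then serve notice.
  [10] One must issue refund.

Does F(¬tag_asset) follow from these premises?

From premise 10 we have O(issue_refund).
Applying K to premise 7 (O(issue_refund → halt_line)) and O(issue_refund) yields O(halt_line).
Premise 6, O(¬serve_notice → ¬halt_line), contraposes to O(halt_line → serve_notice); with O(halt_line) we get O(serve_notice).
Premise 2 is O(serve_notice → ¬log_license); since O(serve_notice), deontic closure gives O(¬log_license).
The contrapositive of premise 4 (O(¬timestamp_schedule → log_license)) is O(¬log_license → timestamp_schedule), and O(¬log_license) is already established, so O(timestamp_schedule).
Premise 1 is O(adjourn_session → ¬timestamp_schedule); contrapositively O(timestamp_schedule → ¬adjourn_session). Since O(timestamp_schedule) holds, K gives O(¬adjourn_session).
Premise 8, O(¬tag_asset → adjourn_session), contraposes to O(¬adjourn_session → tag_asset); with O(¬adjourn_session) we get O(tag_asset).
Premises 3, 5, 9 do not contribute to this derivation.
So O(tag_asset) holds, i.e. F(¬tag_asset). The claim follows.

Yes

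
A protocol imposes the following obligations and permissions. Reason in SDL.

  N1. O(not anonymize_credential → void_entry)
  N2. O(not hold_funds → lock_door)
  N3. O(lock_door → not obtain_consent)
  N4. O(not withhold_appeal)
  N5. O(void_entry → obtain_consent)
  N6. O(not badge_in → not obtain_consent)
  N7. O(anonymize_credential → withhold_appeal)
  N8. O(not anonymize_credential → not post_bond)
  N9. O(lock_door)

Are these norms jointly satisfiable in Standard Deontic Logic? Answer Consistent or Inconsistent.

Inconsistent

Premise 9 states O(lock_door) outright.
Applying K to premise 3 (O(lock_door → not obtain_consent)) and O(lock_door) yields O(not obtain_consent).
Premise 5 is O(void_entry → obtain_consent); contrapositively O(not obtain_consent → not void_entry). Since O(not obtain_consent) holds, K gives O(not void_entry).
Premise 1, O(not anonymize_credential → void_entry), contraposes to O(not void_entry → anonymize_credential); with O(not void_entry) we get O(anonymize_credential).
Applying K to premise 7 (O(anonymize_credential → withhold_appeal)) and O(anonymize_credential) yields O(withhold_appeal).
But premise 4 directly asserts O(not withhold_appeal).
We now have both O(withhold_appeal) and O(not withhold_appeal) — withhold_appeal is simultaneously obligatory and forbidden, violating the D-axiom.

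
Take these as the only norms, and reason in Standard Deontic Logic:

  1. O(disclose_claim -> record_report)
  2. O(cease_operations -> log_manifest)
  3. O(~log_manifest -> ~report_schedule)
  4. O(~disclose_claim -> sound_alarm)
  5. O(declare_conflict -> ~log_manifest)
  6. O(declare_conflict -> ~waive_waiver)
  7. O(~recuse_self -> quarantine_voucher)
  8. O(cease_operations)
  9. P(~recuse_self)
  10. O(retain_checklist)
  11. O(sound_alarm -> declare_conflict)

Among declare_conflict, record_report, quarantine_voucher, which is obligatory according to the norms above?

record_report

Premise 8 gives O(cease_operations).
From O(cease_operations) and premise 2, O(cease_operations -> log_manifest), we obtain O(log_manifest).
Premise 5, O(declare_conflict -> ~log_manifest), contraposes to O(log_manifest -> ~declare_conflict); with O(log_manifest) we get O(~declare_conflict).
Premise 11 is O(sound_alarm -> declare_conflict); contrapositively O(~declare_conflict -> ~sound_alarm). Since O(~declare_conflict) holds, K gives O(~sound_alarm).
Premise 4 is O(~disclose_claim -> sound_alarm); contrapositively O(~sound_alarm -> disclose_claim). Since O(~sound_alarm) holds, K gives O(disclose_claim).
With premise 1, O(disclose_claim -> record_report), the K-axiom yields O(record_report).
So O(record_report) holds — record_report is obligatory. None of the other listed options is made obligatory by any chain of premises.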